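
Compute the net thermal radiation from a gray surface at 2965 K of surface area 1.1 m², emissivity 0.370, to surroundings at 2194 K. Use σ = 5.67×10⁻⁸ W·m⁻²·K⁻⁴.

Q = εσA(T⁴ − T_s⁴). T⁴ − T_s⁴ = (2965)⁴ − (2194)⁴ = 7.73×10^13 − 2.32×10^13 = 5.41×10^13 K⁴.
Q = 0.370 × 5.67×10⁻⁸ × 1.10 × 5.41×10^13 = 1.25×10^6 W.

Q ≈ 1.25×10^6 W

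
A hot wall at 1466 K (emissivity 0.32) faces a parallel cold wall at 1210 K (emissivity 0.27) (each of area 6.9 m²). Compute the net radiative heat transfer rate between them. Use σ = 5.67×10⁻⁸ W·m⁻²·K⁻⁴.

Q ≈ 1.66×10^5 W

For two large parallel gray plates, q = σ(T₁⁴ − T₂⁴) / (1/ε₁ + 1/ε₂ − 1).
1/ε₁ + 1/ε₂ − 1 = 1/0.32 + 1/0.27 − 1 = 5.829.
T₁⁴ − T₂⁴ = 4.62×10^12 − 2.14×10^12 = 2.48×10^12 K⁴.
q = 5.67×10⁻⁸ × 2.48×10^12 / 5.829 = 24100 W/m².
Q = q·A = 24100 × 6.9 = 1.66×10^5 W.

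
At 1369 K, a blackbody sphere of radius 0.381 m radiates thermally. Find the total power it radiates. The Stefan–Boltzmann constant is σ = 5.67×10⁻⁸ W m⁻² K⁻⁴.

P ≈ 3.63×10^5 W

A = 4πr² = 4π × (0.381)² = 1.82 m².
P = σAT⁴ = 5.67×10⁻⁸ × 1.82 × (1369)⁴ = 5.67×10⁻⁸ × 1.82 × 3.51×10^12.
P = 3.63×10^5 W.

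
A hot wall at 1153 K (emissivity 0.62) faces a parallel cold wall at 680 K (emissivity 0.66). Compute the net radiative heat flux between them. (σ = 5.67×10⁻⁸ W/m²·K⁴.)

For two large parallel gray plates, q = σ(T₁⁴ − T₂⁴) / (1/ε₁ + 1/ε₂ − 1).
1/ε₁ + 1/ε₂ − 1 = 1/0.62 + 1/0.66 − 1 = 2.128.
T₁⁴ − T₂⁴ = 1.77×10^12 − 2.14×10^11 = 1.55×10^12 K⁴.
q = 5.67×10⁻⁸ × 1.55×10^12 / 2.128 = 41400 W/m².

q ≈ 41400 W/m²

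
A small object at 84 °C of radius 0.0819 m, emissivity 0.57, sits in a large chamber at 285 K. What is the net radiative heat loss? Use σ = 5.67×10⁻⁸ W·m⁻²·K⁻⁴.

A = 4πr² = 4π × (0.0819)² = 0.0843 m².
Convert: 84 °C = 357 K.
Q = εσA(T⁴ − T_s⁴). T⁴ − T_s⁴ = (357)⁴ − (285)⁴ = 1.62×10^10 − 6.60×10^9 = 9.65×10^9 K⁴.
Q = 0.57 × 5.67×10⁻⁸ × 0.0843 × 9.65×10^9 = 26.3 W.

Q ≈ 26.3 W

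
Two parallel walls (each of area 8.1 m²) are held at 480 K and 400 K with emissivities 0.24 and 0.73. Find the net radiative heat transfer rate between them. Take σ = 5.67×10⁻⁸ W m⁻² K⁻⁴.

Q ≈ 2780 W

For two large parallel gray plates, q = σ(T₁⁴ − T₂⁴) / (1/ε₁ + 1/ε₂ − 1).
1/ε₁ + 1/ε₂ − 1 = 1/0.24 + 1/0.73 − 1 = 4.537.
T₁⁴ − T₂⁴ = 5.31×10^10 − 2.56×10^10 = 2.75×10^10 K⁴.
q = 5.67×10⁻⁸ × 2.75×10^10 / 4.537 = 344 W/m².
Q = q·A = 344 × 8.1 = 2780 W.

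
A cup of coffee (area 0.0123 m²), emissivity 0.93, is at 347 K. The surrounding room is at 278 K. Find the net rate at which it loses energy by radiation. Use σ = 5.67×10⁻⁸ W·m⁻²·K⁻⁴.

Q ≈ 5.53 W

Q = εσA(T⁴ − T_s⁴). T⁴ − T_s⁴ = (347)⁴ − (278)⁴ = 1.45×10^10 − 5.97×10^9 = 8.53×10^9 K⁴.
Q = 0.93 × 5.67×10⁻⁸ × 0.0123 × 8.53×10^9 = 5.53 W.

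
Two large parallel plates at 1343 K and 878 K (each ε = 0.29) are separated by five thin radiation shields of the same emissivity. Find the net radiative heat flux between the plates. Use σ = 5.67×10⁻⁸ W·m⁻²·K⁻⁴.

Each of the 6 gaps contributes resistance (2/ε − 1) = 2/0.29 − 1 = 5.897; total = 35.38.
q = σ(T₁⁴ − T₂⁴) / 35.38 = 5.67×10⁻⁸ × 2.66×10^12 / 35.38 = 4260 W/m².

q ≈ 4260 W/m²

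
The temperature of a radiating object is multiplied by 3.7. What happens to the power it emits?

P ∝ T⁴, so the power scales as (3.7)⁴ = 187.

factor ≈ 187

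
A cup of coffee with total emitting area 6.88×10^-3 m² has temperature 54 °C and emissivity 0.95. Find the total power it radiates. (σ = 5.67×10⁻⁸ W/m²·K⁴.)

54 °C = 327 K.
P = εσAT⁴ = 0.95 × 5.67×10⁻⁸ × 6.88×10^-3 × (327)⁴ = 0.95 × 5.67×10⁻⁸ × 6.88×10^-3 × 1.14×10^10.
P = 4.24 W.

P ≈ 4.24 W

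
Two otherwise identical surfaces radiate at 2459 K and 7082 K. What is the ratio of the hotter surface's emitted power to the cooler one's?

ratio ≈ 68.8

P ∝ T⁴, so the ratio is (7082/2459)⁴ = (2.880)⁴ = 68.8.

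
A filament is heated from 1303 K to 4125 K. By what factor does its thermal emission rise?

P ∝ T⁴, so the ratio is (4125/1303)⁴ = (3.166)⁴ = 100.

ratio ≈ 100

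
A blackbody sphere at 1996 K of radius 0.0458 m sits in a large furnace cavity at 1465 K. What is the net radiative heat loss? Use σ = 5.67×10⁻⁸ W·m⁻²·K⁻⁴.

A = 4πr² = 4π × (0.0458)² = 0.0264 m².
Q = σA(T⁴ − T_s⁴). T⁴ − T_s⁴ = (1996)⁴ − (1465)⁴ = 1.59×10^13 − 4.61×10^12 = 1.13×10^13 K⁴.
Q = 5.67×10⁻⁸ × 0.0264 × 1.13×10^13 = 16800 W.

Q ≈ 16800 W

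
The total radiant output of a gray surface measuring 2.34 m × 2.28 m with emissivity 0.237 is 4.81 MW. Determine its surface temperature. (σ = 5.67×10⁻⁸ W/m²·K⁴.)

T ≈ 2860 K

A = 2.34 × 2.28 = 5.34 m².
From P = εσAT⁴, T = (P / εσA)^(1/4) = (4.81×10^6 / (0.237 × 5.67×10⁻⁸ × 5.34))^(1/4).
T = (6.71×10^13)^(1/4) = 2860 K.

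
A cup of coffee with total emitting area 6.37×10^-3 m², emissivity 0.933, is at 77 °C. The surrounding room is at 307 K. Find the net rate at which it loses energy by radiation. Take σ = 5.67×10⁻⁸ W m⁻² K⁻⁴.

Convert: 77 °C = 350 K.
Q = εσA(T⁴ − T_s⁴). T⁴ − T_s⁴ = (350)⁴ − (307)⁴ = 1.50×10^10 − 8.88×10^9 = 6.12×10^9 K⁴.
Q = 0.933 × 5.67×10⁻⁸ × 6.37×10^-3 × 6.12×10^9 = 2.06 W.

Q ≈ 2.06 W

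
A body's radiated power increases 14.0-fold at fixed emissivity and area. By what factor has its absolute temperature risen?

P ∝ T⁴ ⇒ T ∝ P^(1/4), so T scales by (14.0)^(1/4) = 1.93.

factor ≈ 1.93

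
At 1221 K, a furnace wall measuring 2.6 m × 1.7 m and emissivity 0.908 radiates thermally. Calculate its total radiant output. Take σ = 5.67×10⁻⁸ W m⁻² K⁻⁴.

P ≈ 5.06×10^5 W

A = 2.6 × 1.7 = 4.42 m².
Stefan–Boltzmann: P = εσAT⁴ = 0.908 × 5.67×10⁻⁸ × 4.42 × (1221)⁴ = 0.908 × 5.67×10⁻⁸ × 4.42 × 2.22×10^12.
P = 5.06×10^5 W.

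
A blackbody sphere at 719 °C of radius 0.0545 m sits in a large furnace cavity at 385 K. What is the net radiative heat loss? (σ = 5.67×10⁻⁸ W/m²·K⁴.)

Q ≈ 2000 W

A = 4πr² = 4π × (0.0545)² = 0.0373 m².
Convert: 719 °C = 992 K.
Q = σA(T⁴ − T_s⁴). T⁴ − T_s⁴ = (992)⁴ − (385)⁴ = 9.68×10^11 − 2.20×10^10 = 9.46×10^11 K⁴.
Q = 5.67×10⁻⁸ × 0.0373 × 9.46×10^11 = 2000 W.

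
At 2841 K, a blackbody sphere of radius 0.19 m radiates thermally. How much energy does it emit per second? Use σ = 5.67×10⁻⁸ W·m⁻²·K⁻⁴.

P ≈ 1.68×10^6 W

A = 4πr² = 4π × (0.19)² = 0.454 m².
P = σAT⁴ = 5.67×10⁻⁸ × 0.454 × (2841)⁴ = 5.67×10⁻⁸ × 0.454 × 6.51×10^13.
P = 1.68×10^6 W.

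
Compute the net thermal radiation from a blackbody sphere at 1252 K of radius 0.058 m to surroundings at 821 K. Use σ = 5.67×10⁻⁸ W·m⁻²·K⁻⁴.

Q ≈ 4800 W

A = 4πr² = 4π × (0.058)² = 0.0423 m².
Q = σA(T⁴ − T_s⁴). T⁴ − T_s⁴ = (1252)⁴ − (821)⁴ = 2.46×10^12 − 4.54×10^11 = 2.00×10^12 K⁴.
Q = 5.67×10⁻⁸ × 0.0423 × 2.00×10^12 = 4800 W.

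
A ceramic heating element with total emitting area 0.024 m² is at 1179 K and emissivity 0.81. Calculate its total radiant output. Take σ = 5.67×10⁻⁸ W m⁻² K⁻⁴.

P ≈ 2130 W

Stefan–Boltzmann: P = εσAT⁴ = 0.81 × 5.67×10⁻⁸ × 0.0240 × (1179)⁴ = 0.81 × 5.67×10⁻⁸ × 0.0240 × 1.93×10^12.
P = 2130 W.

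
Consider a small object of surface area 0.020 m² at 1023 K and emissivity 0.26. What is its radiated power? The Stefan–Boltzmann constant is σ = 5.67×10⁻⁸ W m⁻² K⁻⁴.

P ≈ 323 W

Stefan–Boltzmann: P = εσAT⁴ = 0.26 × 5.67×10⁻⁸ × 0.0200 × (1023)⁴ = 0.26 × 5.67×10⁻⁸ × 0.0200 × 1.10×10^12.
P = 323 W.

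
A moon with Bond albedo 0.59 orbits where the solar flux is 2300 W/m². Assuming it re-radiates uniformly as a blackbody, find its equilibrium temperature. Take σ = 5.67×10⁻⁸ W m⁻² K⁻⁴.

T ≈ 254 K

Power absorbed = (1−a)S·πR²; power emitted = 4πR²σT⁴. Equating and cancelling πR²:
T = ((1−a)S / 4σ)^(1/4) = (943 / (4 × 5.67×10⁻⁸))^(1/4) = (4.16×10^9)^(1/4).
T = 254 K.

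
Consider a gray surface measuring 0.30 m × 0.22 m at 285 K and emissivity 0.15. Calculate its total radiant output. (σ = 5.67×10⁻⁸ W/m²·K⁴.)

P ≈ 3.70 W

A = 0.30 × 0.22 = 0.0660 m².
Stefan–Boltzmann: P = εσAT⁴ = 0.15 × 5.67×10⁻⁸ × 0.0660 × (285)⁴ = 0.15 × 5.67×10⁻⁸ × 0.0660 × 6.60×10^9.
P = 3.70 W.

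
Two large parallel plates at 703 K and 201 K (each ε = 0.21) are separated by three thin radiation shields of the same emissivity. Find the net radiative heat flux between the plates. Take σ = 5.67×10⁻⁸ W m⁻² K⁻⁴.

Each of the 4 gaps contributes resistance (2/ε − 1) = 2/0.21 − 1 = 8.524; total = 34.10.
q = σ(T₁⁴ − T₂⁴) / 34.10 = 5.67×10⁻⁸ × 2.43×10^11 / 34.10 = 403 W/m².

q ≈ 403 W/m²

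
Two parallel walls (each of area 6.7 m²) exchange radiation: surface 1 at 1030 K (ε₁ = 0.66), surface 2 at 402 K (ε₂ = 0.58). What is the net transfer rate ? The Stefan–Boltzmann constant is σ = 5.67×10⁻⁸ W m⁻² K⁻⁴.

Q ≈ 1.87×10^5 W

For two large parallel gray plates, q = σ(T₁⁴ − T₂⁴) / (1/ε₁ + 1/ε₂ − 1).
1/ε₁ + 1/ε₂ − 1 = 1/0.66 + 1/0.58 − 1 = 2.239.
T₁⁴ − T₂⁴ = 1.13×10^12 − 2.61×10^10 = 1.10×10^12 K⁴.
q = 5.67×10⁻⁸ × 1.10×10^12 / 2.239 = 27800 W/m².
Q = q·A = 27800 × 6.7 = 1.87×10^5 W.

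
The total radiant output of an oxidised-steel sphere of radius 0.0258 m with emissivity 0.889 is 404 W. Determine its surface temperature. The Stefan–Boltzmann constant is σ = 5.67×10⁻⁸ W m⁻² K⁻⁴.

A = 4πr² = 4π × (0.0258)² = 8.36×10^-3 m².
From P = εσAT⁴, T = (P / εσA)^(1/4) = (404 / (0.889 × 5.67×10⁻⁸ × 8.36×10^-3))^(1/4).
T = (9.58×10^11)^(1/4) = 989 K.

T ≈ 989 K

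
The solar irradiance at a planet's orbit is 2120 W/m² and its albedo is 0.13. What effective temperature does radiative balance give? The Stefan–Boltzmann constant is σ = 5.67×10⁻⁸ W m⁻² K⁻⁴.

T ≈ 300 K

Power absorbed = (1−a)S·πR²; power emitted = 4πR²σT⁴. Equating and cancelling πR²:
T = ((1−a)S / 4σ)^(1/4) = (1840 / (4 × 5.67×10⁻⁸))^(1/4) = (8.13×10^9)^(1/4).
T = 300 K.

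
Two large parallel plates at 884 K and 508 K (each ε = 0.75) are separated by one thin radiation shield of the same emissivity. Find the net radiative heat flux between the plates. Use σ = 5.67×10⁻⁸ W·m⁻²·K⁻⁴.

q ≈ 9250 W/m²

Each of the 2 gaps contributes resistance (2/ε − 1) = 2/0.75 − 1 = 1.667; total = 3.333.
q = σ(T₁⁴ − T₂⁴) / 3.333 = 5.67×10⁻⁸ × 5.44×10^11 / 3.333 = 9250 W/m².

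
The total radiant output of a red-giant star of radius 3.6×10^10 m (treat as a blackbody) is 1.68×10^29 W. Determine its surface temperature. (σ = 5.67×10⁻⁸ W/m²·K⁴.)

T ≈ 3670 K

A = 4πr² = 4π × (3.6×10^10)² = 1.63×10^22 m².
From P = σAT⁴, T = (P / σA)^(1/4) = (1.68×10^29 / (5.67×10⁻⁸ × 1.63×10^22))^(1/4).
T = (1.82×10^14)^(1/4) = 3670 K.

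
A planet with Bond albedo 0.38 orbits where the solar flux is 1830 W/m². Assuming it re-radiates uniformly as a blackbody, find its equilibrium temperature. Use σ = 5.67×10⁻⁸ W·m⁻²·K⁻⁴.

Power absorbed = (1−a)S·πR²; power emitted = 4πR²σT⁴. Equating and cancelling πR²:
T = ((1−a)S / 4σ)^(1/4) = (1130 / (4 × 5.67×10⁻⁸))^(1/4) = (5.00×10^9)^(1/4).
T = 266 K.

T ≈ 266 K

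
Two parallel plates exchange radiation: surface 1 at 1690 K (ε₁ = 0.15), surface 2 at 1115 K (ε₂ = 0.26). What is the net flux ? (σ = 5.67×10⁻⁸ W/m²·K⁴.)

For two large parallel gray plates, q = σ(T₁⁴ − T₂⁴) / (1/ε₁ + 1/ε₂ − 1).
1/ε₁ + 1/ε₂ − 1 = 1/0.15 + 1/0.26 − 1 = 9.513.
T₁⁴ − T₂⁴ = 8.16×10^12 − 1.55×10^12 = 6.61×10^12 K⁴.
q = 5.67×10⁻⁸ × 6.61×10^12 / 9.513 = 39400 W/m².

q ≈ 39400 W/m²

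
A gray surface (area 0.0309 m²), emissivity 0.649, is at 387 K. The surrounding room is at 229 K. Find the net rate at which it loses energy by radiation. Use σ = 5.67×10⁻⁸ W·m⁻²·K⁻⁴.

Q ≈ 22.4 W

Q = εσA(T⁴ − T_s⁴). T⁴ − T_s⁴ = (387)⁴ − (229)⁴ = 2.24×10^10 − 2.75×10^9 = 1.97×10^10 K⁴.
Q = 0.649 × 5.67×10⁻⁸ × 0.0309 × 1.97×10^10 = 22.4 W.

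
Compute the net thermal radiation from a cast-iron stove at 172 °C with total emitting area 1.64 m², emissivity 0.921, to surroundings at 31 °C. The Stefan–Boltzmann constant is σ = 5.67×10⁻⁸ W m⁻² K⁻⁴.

Convert: 172 °C = 445 K; 31 °C = 304 K.
Q = εσA(T⁴ − T_s⁴). T⁴ − T_s⁴ = (445)⁴ − (304)⁴ = 3.92×10^10 − 8.54×10^9 = 3.07×10^10 K⁴.
Q = 0.921 × 5.67×10⁻⁸ × 1.64 × 3.07×10^10 = 2630 W.

Q ≈ 2630 W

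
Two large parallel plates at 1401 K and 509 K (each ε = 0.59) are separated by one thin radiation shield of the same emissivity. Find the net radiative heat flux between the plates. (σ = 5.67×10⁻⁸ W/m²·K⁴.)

Each of the 2 gaps contributes resistance (2/ε − 1) = 2/0.59 − 1 = 2.390; total = 4.780.
q = σ(T₁⁴ − T₂⁴) / 4.780 = 5.67×10⁻⁸ × 3.79×10^12 / 4.780 = 44900 W/m².

q ≈ 44900 W/m²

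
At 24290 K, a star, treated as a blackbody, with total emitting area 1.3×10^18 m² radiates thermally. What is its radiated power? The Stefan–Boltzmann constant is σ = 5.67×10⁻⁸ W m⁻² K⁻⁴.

P ≈ 2.57×10^28 W

P = σAT⁴ = 5.67×10⁻⁸ × 1.30×10^18 × (24290)⁴ = 5.67×10⁻⁸ × 1.30×10^18 × 3.48×10^17.
P = 2.57×10^28 W.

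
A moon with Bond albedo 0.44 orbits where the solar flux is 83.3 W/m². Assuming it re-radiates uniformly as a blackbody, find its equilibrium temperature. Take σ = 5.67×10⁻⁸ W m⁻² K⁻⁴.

Power absorbed = (1−a)S·πR²; power emitted = 4πR²σT⁴. Equating and cancelling πR²:
T = ((1−a)S / 4σ)^(1/4) = (46.6 / (4 × 5.67×10⁻⁸))^(1/4) = (2.06×10^8)^(1/4).
T = 120 K.

T ≈ 120 K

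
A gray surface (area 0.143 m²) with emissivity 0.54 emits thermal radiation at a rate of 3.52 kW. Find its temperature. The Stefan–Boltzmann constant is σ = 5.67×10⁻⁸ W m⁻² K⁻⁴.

From P = εσAT⁴, T = (P / εσA)^(1/4) = (3520 / (0.54 × 5.67×10⁻⁸ × 0.143))^(1/4).
T = (8.04×10^11)^(1/4) = 947 K.

T ≈ 947 K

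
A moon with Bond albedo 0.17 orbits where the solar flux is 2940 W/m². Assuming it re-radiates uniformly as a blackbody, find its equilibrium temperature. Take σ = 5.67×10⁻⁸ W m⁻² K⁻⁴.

Power absorbed = (1−a)S·πR²; power emitted = 4πR²σT⁴. Equating and cancelling πR²:
T = ((1−a)S / 4σ)^(1/4) = (2440 / (4 × 5.67×10⁻⁸))^(1/4) = (1.08×10^10)^(1/4).
T = 322 K.

T ≈ 322 K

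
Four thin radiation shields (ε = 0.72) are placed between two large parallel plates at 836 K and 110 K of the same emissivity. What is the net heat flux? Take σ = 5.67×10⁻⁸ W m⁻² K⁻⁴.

q ≈ 3110 W/m²

Each of the 5 gaps contributes resistance (2/ε − 1) = 2/0.72 − 1 = 1.778; total = 8.889.
q = σ(T₁⁴ − T₂⁴) / 8.889 = 5.67×10⁻⁸ × 4.88×10^11 / 8.889 = 3110 W/m².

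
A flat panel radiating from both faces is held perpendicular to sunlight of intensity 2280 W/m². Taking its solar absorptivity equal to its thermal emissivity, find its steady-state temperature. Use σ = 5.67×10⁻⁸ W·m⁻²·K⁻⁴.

T ≈ 377 K

Absorbed flux αS = emitted flux 2εσT⁴ per unit area; with α = ε this gives T = (S/2σ)^(1/4).
T = (2280 / (2 × 5.67×10⁻⁸))^(1/4) = (2.01×10^10)^(1/4).
T = 377 K.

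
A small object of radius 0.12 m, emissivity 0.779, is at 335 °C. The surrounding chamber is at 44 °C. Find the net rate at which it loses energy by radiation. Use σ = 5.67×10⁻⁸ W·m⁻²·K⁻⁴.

A = 4πr² = 4π × (0.12)² = 0.181 m².
Convert: 335 °C = 608 K; 44 °C = 317 K.
Q = εσA(T⁴ − T_s⁴). T⁴ − T_s⁴ = (608)⁴ − (317)⁴ = 1.37×10^11 − 1.01×10^10 = 1.27×10^11 K⁴.
Q = 0.779 × 5.67×10⁻⁸ × 0.181 × 1.27×10^11 = 1010 W.

Q ≈ 1010 W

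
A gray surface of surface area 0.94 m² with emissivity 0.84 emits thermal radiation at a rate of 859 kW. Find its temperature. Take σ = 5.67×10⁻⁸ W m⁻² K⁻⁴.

From P = εσAT⁴, T = (P / εσA)^(1/4) = (8.59×10^5 / (0.84 × 5.67×10⁻⁸ × 0.940))^(1/4).
T = (1.92×10^13)^(1/4) = 2090 K.

T ≈ 2090 K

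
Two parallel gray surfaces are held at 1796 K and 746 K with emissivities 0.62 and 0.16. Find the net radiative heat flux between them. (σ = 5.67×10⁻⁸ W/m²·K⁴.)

For two large parallel gray plates, q = σ(T₁⁴ − T₂⁴) / (1/ε₁ + 1/ε₂ − 1).
1/ε₁ + 1/ε₂ − 1 = 1/0.62 + 1/0.16 − 1 = 6.863.
T₁⁴ − T₂⁴ = 1.04×10^13 − 3.10×10^11 = 1.01×10^13 K⁴.
q = 5.67×10⁻⁸ × 1.01×10^13 / 6.863 = 83400 W/m².

q ≈ 83400 W/m²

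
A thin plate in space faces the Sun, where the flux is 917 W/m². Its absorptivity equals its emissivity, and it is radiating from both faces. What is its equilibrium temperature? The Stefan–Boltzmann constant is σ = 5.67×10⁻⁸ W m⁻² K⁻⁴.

T ≈ 300 K

Absorbed flux αS = emitted flux 2εσT⁴ per unit area; with α = ε this gives T = (S/2σ)^(1/4).
T = (917 / (2 × 5.67×10⁻⁸))^(1/4) = (8.09×10^9)^(1/4).
T = 300 K.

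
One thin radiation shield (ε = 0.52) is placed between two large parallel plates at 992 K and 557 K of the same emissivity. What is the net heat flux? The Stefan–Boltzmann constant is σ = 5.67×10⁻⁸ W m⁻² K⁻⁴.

q ≈ 8690 W/m²

Each of the 2 gaps contributes resistance (2/ε − 1) = 2/0.52 − 1 = 2.846; total = 5.692.
q = σ(T₁⁴ − T₂⁴) / 5.692 = 5.67×10⁻⁸ × 8.72×10^11 / 5.692 = 8690 W/m².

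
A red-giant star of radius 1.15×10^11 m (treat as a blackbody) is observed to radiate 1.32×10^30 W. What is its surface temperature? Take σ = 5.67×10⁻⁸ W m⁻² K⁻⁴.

T ≈ 3440 K

A = 4πr² = 4π × (1.15×10^11)² = 1.66×10^23 m².
From P = σAT⁴, T = (P / σA)^(1/4) = (1.32×10^30 / (5.67×10⁻⁸ × 1.66×10^23))^(1/4).
T = (1.40×10^14)^(1/4) = 3440 K.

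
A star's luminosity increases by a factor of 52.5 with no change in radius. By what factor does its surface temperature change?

P ∝ T⁴ ⇒ T ∝ P^(1/4), so T scales by (52.5)^(1/4) = 2.69.

factor ≈ 2.69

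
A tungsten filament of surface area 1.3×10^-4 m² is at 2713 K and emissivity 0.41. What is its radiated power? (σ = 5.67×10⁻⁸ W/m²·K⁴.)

P = εσAT⁴ = 0.41 × 5.67×10⁻⁸ × 1.30×10^-4 × (2713)⁴ = 0.41 × 5.67×10⁻⁸ × 1.30×10^-4 × 5.42×10^13.
P = 164 W.

P ≈ 164 W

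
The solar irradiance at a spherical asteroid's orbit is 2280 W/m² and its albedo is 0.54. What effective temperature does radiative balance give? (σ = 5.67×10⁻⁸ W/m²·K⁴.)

Power absorbed = (1−a)S·πR²; power emitted = 4πR²σT⁴. Equating and cancelling πR²:
T = ((1−a)S / 4σ)^(1/4) = (1050 / (4 × 5.67×10⁻⁸))^(1/4) = (4.62×10^9)^(1/4).
T = 261 K.

T ≈ 261 K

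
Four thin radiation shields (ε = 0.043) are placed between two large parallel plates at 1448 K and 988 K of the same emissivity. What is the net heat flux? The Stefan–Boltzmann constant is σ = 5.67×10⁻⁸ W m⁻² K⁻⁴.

Each of the 5 gaps contributes resistance (2/ε − 1) = 2/0.043 − 1 = 45.51; total = 227.6.
q = σ(T₁⁴ − T₂⁴) / 227.6 = 5.67×10⁻⁸ × 3.44×10^12 / 227.6 = 858 W/m².

q ≈ 858 W/m²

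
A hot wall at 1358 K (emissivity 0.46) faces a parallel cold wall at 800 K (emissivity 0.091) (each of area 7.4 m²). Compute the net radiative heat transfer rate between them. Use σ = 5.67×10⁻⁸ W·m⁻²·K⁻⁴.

For two large parallel gray plates, q = σ(T₁⁴ − T₂⁴) / (1/ε₁ + 1/ε₂ − 1).
1/ε₁ + 1/ε₂ − 1 = 1/0.46 + 1/0.091 − 1 = 12.16.
T₁⁴ − T₂⁴ = 3.40×10^12 − 4.10×10^11 = 2.99×10^12 K⁴.
q = 5.67×10⁻⁸ × 2.99×10^12 / 12.16 = 13900 W/m².
Q = q·A = 13900 × 7.4 = 1.03×10^5 W.

Q ≈ 1.03×10^5 W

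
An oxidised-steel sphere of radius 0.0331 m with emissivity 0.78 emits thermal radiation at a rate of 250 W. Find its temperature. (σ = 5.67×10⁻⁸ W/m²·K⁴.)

T ≈ 800 K

A = 4πr² = 4π × (0.0331)² = 0.0138 m².
From P = εσAT⁴, T = (P / εσA)^(1/4) = (250 / (0.78 × 5.67×10⁻⁸ × 0.0138))^(1/4).
T = (4.11×10^11)^(1/4) = 800 K.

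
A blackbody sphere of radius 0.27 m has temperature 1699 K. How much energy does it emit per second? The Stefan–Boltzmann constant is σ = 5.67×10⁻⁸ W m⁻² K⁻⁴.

A = 4πr² = 4π × (0.27)² = 0.916 m².
P = σAT⁴ = 5.67×10⁻⁸ × 0.916 × (1699)⁴ = 5.67×10⁻⁸ × 0.916 × 8.33×10^12.
P = 4.33×10^5 W.

P ≈ 4.33×10^5 W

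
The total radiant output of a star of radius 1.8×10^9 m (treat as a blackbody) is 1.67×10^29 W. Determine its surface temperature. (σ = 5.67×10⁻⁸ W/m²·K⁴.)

A = 4πr² = 4π × (1.8×10^9)² = 4.07×10^19 m².
From P = σAT⁴, T = (P / σA)^(1/4) = (1.67×10^29 / (5.67×10⁻⁸ × 4.07×10^19))^(1/4).
T = (7.23×10^16)^(1/4) = 16400 K.

T ≈ 16400 K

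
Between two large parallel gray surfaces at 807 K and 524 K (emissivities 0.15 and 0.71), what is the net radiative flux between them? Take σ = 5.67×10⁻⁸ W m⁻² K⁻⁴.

q ≈ 2790 W/m²

For two large parallel gray plates, q = σ(T₁⁴ − T₂⁴) / (1/ε₁ + 1/ε₂ − 1).
1/ε₁ + 1/ε₂ − 1 = 1/0.15 + 1/0.71 − 1 = 7.075.
T₁⁴ − T₂⁴ = 4.24×10^11 − 7.54×10^10 = 3.49×10^11 K⁴.
q = 5.67×10⁻⁸ × 3.49×10^11 / 7.075 = 2790 W/m².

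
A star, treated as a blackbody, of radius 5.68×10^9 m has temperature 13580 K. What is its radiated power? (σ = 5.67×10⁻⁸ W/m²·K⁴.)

A = 4πr² = 4π × (5.68×10^9)² = 4.05×10^20 m².
P = σAT⁴ = 5.67×10⁻⁸ × 4.05×10^20 × (13580)⁴ = 5.67×10⁻⁸ × 4.05×10^20 × 3.40×10^16.
P = 7.82×10^29 W.

P ≈ 7.82×10^29 W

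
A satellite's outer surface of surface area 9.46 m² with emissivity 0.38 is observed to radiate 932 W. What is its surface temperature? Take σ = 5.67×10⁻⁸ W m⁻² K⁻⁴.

From P = εσAT⁴, T = (P / εσA)^(1/4) = (932 / (0.38 × 5.67×10⁻⁸ × 9.46))^(1/4).
T = (4.57×10^9)^(1/4) = 260 K.

T ≈ 260 K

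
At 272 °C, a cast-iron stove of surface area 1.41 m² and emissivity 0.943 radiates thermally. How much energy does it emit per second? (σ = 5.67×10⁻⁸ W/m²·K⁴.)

P ≈ 6650 W

272 °C = 545 K.
Stefan–Boltzmann: P = εσAT⁴ = 0.943 × 5.67×10⁻⁸ × 1.41 × (545)⁴ = 0.943 × 5.67×10⁻⁸ × 1.41 × 8.82×10^10.
P = 6650 W.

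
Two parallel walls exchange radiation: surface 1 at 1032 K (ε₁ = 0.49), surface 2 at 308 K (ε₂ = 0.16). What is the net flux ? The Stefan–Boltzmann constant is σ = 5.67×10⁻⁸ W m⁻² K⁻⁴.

For two large parallel gray plates, q = σ(T₁⁴ − T₂⁴) / (1/ε₁ + 1/ε₂ − 1).
1/ε₁ + 1/ε₂ − 1 = 1/0.49 + 1/0.16 − 1 = 7.291.
T₁⁴ − T₂⁴ = 1.13×10^12 − 9.00×10^9 = 1.13×10^12 K⁴.
q = 5.67×10⁻⁸ × 1.13×10^12 / 7.291 = 8750 W/m².

q ≈ 8750 W/m²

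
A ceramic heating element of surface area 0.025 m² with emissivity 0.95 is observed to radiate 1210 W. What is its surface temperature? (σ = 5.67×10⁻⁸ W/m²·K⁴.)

From P = εσAT⁴, T = (P / εσA)^(1/4) = (1210 / (0.95 × 5.67×10⁻⁸ × 0.0250))^(1/4).
T = (8.99×10^11)^(1/4) = 974 K.

T ≈ 974 K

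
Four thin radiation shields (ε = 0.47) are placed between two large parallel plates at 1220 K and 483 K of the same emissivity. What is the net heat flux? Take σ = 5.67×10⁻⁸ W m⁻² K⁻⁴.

q ≈ 7530 W/m²

Each of the 5 gaps contributes resistance (2/ε − 1) = 2/0.47 − 1 = 3.255; total = 16.28.
q = σ(T₁⁴ − T₂⁴) / 16.28 = 5.67×10⁻⁸ × 2.16×10^12 / 16.28 = 7530 W/m².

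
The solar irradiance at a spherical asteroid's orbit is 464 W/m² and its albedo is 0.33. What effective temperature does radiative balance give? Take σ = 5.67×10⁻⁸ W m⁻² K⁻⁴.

Power absorbed = (1−a)S·πR²; power emitted = 4πR²σT⁴. Equating and cancelling πR²:
T = ((1−a)S / 4σ)^(1/4) = (311 / (4 × 5.67×10⁻⁸))^(1/4) = (1.37×10^9)^(1/4).
T = 192 K.

T ≈ 192 K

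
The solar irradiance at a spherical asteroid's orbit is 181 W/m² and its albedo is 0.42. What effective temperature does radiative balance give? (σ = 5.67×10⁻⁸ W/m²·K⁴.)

T ≈ 147 K

Power absorbed = (1−a)S·πR²; power emitted = 4πR²σT⁴. Equating and cancelling πR²:
T = ((1−a)S / 4σ)^(1/4) = (105 / (4 × 5.67×10⁻⁸))^(1/4) = (4.63×10^8)^(1/4).
T = 147 K.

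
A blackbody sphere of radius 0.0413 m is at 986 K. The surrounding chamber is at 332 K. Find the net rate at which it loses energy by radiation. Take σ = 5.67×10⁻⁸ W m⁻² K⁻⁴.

Q ≈ 1130 W

A = 4πr² = 4π × (0.0413)² = 0.0214 m².
Q = σA(T⁴ − T_s⁴). T⁴ − T_s⁴ = (986)⁴ − (332)⁴ = 9.45×10^11 − 1.21×10^10 = 9.33×10^11 K⁴.
Q = 5.67×10⁻⁸ × 0.0214 × 9.33×10^11 = 1130 W.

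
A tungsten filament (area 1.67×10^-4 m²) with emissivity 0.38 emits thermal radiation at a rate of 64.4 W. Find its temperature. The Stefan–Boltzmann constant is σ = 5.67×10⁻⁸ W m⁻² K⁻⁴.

From P = εσAT⁴, T = (P / εσA)^(1/4) = (64.4 / (0.38 × 5.67×10⁻⁸ × 1.67×10^-4))^(1/4).
T = (1.79×10^13)^(1/4) = 2060 K.

T ≈ 2060 K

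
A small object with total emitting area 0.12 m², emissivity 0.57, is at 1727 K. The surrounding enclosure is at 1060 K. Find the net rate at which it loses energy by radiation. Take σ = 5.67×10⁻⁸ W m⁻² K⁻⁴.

Q = εσA(T⁴ − T_s⁴). T⁴ − T_s⁴ = (1727)⁴ − (1060)⁴ = 8.90×10^12 − 1.26×10^12 = 7.63×10^12 K⁴.
Q = 0.57 × 5.67×10⁻⁸ × 0.120 × 7.63×10^12 = 29600 W.

Q ≈ 29600 W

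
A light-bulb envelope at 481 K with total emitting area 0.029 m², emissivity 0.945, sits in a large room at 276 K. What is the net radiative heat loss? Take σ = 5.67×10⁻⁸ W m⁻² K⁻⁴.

Q = εσA(T⁴ − T_s⁴). T⁴ − T_s⁴ = (481)⁴ − (276)⁴ = 5.35×10^10 − 5.80×10^9 = 4.77×10^10 K⁴.
Q = 0.945 × 5.67×10⁻⁸ × 0.0290 × 4.77×10^10 = 74.2 W.

Q ≈ 74.2 W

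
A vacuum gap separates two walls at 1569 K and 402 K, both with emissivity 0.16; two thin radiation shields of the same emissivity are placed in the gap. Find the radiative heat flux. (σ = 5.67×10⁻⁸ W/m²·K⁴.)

q ≈ 9920 W/m²

Each of the 3 gaps contributes resistance (2/ε − 1) = 2/0.16 − 1 = 11.50; total = 34.50.
q = σ(T₁⁴ − T₂⁴) / 34.50 = 5.67×10⁻⁸ × 6.03×10^12 / 34.50 = 9920 W/m².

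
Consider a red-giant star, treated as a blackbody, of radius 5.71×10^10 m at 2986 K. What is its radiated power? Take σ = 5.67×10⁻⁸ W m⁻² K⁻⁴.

P ≈ 1.85×10^29 W

A = 4πr² = 4π × (5.71×10^10)² = 4.10×10^22 m².
P = σAT⁴ = 5.67×10⁻⁸ × 4.10×10^22 × (2986)⁴ = 5.67×10⁻⁸ × 4.10×10^22 × 7.95×10^13.
P = 1.85×10^29 W.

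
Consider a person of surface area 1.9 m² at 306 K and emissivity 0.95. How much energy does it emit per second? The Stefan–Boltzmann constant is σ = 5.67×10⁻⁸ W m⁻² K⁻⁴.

P ≈ 897 W

P = εσAT⁴ = 0.95 × 5.67×10⁻⁸ × 1.90 × (306)⁴ = 0.95 × 5.67×10⁻⁸ × 1.90 × 8.77×10^9.
P = 897 W.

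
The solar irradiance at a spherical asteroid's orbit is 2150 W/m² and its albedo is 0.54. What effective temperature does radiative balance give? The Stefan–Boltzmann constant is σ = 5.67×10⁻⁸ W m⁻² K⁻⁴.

Power absorbed = (1−a)S·πR²; power emitted = 4πR²σT⁴. Equating and cancelling πR²:
T = ((1−a)S / 4σ)^(1/4) = (989 / (4 × 5.67×10⁻⁸))^(1/4) = (4.36×10^9)^(1/4).
T = 257 K.

T ≈ 257 K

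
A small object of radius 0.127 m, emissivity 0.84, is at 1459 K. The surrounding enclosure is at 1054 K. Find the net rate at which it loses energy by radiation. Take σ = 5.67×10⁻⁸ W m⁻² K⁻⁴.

A = 4πr² = 4π × (0.127)² = 0.203 m².
Q = εσA(T⁴ − T_s⁴). T⁴ − T_s⁴ = (1459)⁴ − (1054)⁴ = 4.53×10^12 − 1.23×10^12 = 3.30×10^12 K⁴.
Q = 0.84 × 5.67×10⁻⁸ × 0.203 × 3.30×10^12 = 31800 W.

Q ≈ 31800 W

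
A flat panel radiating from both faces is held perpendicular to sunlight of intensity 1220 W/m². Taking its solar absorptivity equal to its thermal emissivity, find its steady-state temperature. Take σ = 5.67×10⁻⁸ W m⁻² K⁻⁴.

T ≈ 322 K

Absorbed flux αS = emitted flux 2εσT⁴ per unit area; with α = ε this gives T = (S/2σ)^(1/4).
T = (1220 / (2 × 5.67×10⁻⁸))^(1/4) = (1.08×10^10)^(1/4).
T = 322 K.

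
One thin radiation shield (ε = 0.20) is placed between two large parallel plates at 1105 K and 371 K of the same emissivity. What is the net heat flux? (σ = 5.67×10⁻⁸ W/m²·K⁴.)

Each of the 2 gaps contributes resistance (2/ε − 1) = 2/0.20 − 1 = 9.000; total = 18.00.
q = σ(T₁⁴ − T₂⁴) / 18.00 = 5.67×10⁻⁸ × 1.47×10^12 / 18.00 = 4640 W/m².

q ≈ 4640 W/m²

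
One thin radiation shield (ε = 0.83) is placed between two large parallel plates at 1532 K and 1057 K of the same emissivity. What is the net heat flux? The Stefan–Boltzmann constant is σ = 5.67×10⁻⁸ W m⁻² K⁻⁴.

Each of the 2 gaps contributes resistance (2/ε − 1) = 2/0.83 − 1 = 1.410; total = 2.819.
q = σ(T₁⁴ − T₂⁴) / 2.819 = 5.67×10⁻⁸ × 4.26×10^12 / 2.819 = 85700 W/m².

q ≈ 85700 W/m²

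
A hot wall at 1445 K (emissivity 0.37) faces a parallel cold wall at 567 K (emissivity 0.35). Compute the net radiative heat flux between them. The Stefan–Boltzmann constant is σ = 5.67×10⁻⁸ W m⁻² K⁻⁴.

For two large parallel gray plates, q = σ(T₁⁴ − T₂⁴) / (1/ε₁ + 1/ε₂ − 1).
1/ε₁ + 1/ε₂ − 1 = 1/0.37 + 1/0.35 − 1 = 4.560.
T₁⁴ − T₂⁴ = 4.36×10^12 − 1.03×10^11 = 4.26×10^12 K⁴.
q = 5.67×10⁻⁸ × 4.26×10^12 / 4.560 = 52900 W/m².

q ≈ 52900 W/m²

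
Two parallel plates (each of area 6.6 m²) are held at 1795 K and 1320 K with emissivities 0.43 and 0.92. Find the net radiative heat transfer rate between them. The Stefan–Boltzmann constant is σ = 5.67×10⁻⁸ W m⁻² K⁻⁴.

Q ≈ 1.14×10^6 W

For two large parallel gray plates, q = σ(T₁⁴ − T₂⁴) / (1/ε₁ + 1/ε₂ − 1).
1/ε₁ + 1/ε₂ − 1 = 1/0.43 + 1/0.92 − 1 = 2.413.
T₁⁴ − T₂⁴ = 1.04×10^13 − 3.04×10^12 = 7.35×10^12 K⁴.
q = 5.67×10⁻⁸ × 7.35×10^12 / 2.413 = 1.73×10^5 W/m².
Q = q·A = 1.73×10^5 × 6.6 = 1.14×10^6 W.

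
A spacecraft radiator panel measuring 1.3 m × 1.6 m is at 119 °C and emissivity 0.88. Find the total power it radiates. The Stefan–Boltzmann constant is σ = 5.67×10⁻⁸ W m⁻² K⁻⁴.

P ≈ 2450 W

A = 1.3 × 1.6 = 2.08 m².
119 °C = 392 K.
P = εσAT⁴ = 0.88 × 5.67×10⁻⁸ × 2.08 × (392)⁴ = 0.88 × 5.67×10⁻⁸ × 2.08 × 2.36×10^10.
P = 2450 W.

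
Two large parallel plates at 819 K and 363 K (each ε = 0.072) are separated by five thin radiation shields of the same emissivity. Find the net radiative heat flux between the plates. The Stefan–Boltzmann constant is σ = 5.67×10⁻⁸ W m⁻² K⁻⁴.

q ≈ 153 W/m²

Each of the 6 gaps contributes resistance (2/ε − 1) = 2/0.072 − 1 = 26.78; total = 160.7.
q = σ(T₁⁴ − T₂⁴) / 160.7 = 5.67×10⁻⁸ × 4.33×10^11 / 160.7 = 153 W/m².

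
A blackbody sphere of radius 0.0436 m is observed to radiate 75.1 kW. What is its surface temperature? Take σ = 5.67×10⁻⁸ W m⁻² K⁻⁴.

A = 4πr² = 4π × (0.0436)² = 0.0239 m².
From P = σAT⁴, T = (P / σA)^(1/4) = (75100 / (5.67×10⁻⁸ × 0.0239))^(1/4).
T = (5.54×10^13)^(1/4) = 2730 K.

T ≈ 2730 K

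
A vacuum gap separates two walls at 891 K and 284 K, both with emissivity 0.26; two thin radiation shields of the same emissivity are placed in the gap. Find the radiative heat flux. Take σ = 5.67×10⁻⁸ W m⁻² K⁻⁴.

Each of the 3 gaps contributes resistance (2/ε − 1) = 2/0.26 − 1 = 6.692; total = 20.08.
q = σ(T₁⁴ − T₂⁴) / 20.08 = 5.67×10⁻⁸ × 6.24×10^11 / 20.08 = 1760 W/m².

q ≈ 1760 W/m²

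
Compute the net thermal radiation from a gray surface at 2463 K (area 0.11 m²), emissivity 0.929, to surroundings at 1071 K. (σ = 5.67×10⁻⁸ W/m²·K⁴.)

Q = εσA(T⁴ − T_s⁴). T⁴ − T_s⁴ = (2463)⁴ − (1071)⁴ = 3.68×10^13 − 1.32×10^12 = 3.55×10^13 K⁴.
Q = 0.929 × 5.67×10⁻⁸ × 0.110 × 3.55×10^13 = 2.06×10^5 W.

Q ≈ 2.06×10^5 W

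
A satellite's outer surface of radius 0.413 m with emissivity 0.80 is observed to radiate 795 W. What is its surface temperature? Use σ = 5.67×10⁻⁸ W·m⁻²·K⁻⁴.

T ≈ 301 K

A = 4πr² = 4π × (0.413)² = 2.14 m².
From P = εσAT⁴, T = (P / εσA)^(1/4) = (795 / (0.80 × 5.67×10⁻⁸ × 2.14))^(1/4).
T = (8.18×10^9)^(1/4) = 301 K.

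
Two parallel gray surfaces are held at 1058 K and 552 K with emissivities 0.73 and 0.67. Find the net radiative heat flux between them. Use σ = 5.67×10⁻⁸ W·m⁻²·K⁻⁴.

q ≈ 35300 W/m²

For two large parallel gray plates, q = σ(T₁⁴ − T₂⁴) / (1/ε₁ + 1/ε₂ − 1).
1/ε₁ + 1/ε₂ − 1 = 1/0.73 + 1/0.67 − 1 = 1.862.
T₁⁴ − T₂⁴ = 1.25×10^12 − 9.28×10^10 = 1.16×10^12 K⁴.
q = 5.67×10⁻⁸ × 1.16×10^12 / 1.862 = 35300 W/m².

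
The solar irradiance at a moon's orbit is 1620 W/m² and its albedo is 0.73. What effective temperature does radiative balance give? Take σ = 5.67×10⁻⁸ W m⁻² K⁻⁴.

T ≈ 210 K

Power absorbed = (1−a)S·πR²; power emitted = 4πR²σT⁴. Equating and cancelling πR²:
T = ((1−a)S / 4σ)^(1/4) = (437 / (4 × 5.67×10⁻⁸))^(1/4) = (1.93×10^9)^(1/4).
T = 210 K.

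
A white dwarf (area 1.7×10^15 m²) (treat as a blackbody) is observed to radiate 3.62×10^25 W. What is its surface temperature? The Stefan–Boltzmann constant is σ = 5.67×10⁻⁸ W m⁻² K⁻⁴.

T ≈ 24800 K

From P = σAT⁴, T = (P / σA)^(1/4) = (3.62×10^25 / (5.67×10⁻⁸ × 1.70×10^15))^(1/4).
T = (3.76×10^17)^(1/4) = 24800 K.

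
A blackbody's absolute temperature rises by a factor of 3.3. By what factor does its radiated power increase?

factor ≈ 119

P ∝ T⁴, so the power scales as (3.3)⁴ = 119.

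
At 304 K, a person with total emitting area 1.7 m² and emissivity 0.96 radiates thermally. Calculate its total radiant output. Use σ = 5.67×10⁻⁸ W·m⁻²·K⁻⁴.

P ≈ 790 W

P = εσAT⁴ = 0.96 × 5.67×10⁻⁸ × 1.70 × (304)⁴ = 0.96 × 5.67×10⁻⁸ × 1.70 × 8.54×10^9.
P = 790 W.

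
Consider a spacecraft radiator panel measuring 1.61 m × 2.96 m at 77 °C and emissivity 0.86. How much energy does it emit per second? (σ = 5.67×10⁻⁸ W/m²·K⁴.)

P ≈ 3490 W

A = 1.61 × 2.96 = 4.77 m².
77 °C = 350 K.
Stefan–Boltzmann: P = εσAT⁴ = 0.86 × 5.67×10⁻⁸ × 4.77 × (350)⁴ = 0.86 × 5.67×10⁻⁸ × 4.77 × 1.50×10^10.
P = 3490 W.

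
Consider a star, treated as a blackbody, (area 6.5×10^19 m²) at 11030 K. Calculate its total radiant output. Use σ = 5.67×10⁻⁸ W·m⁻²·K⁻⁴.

P ≈ 5.46×10^28 W

P = σAT⁴ = 5.67×10⁻⁸ × 6.50×10^19 × (11030)⁴ = 5.67×10⁻⁸ × 6.50×10^19 × 1.48×10^16.
P = 5.46×10^28 W.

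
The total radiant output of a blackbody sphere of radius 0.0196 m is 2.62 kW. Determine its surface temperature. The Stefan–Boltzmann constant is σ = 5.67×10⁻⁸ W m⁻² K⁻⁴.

T ≈ 1760 K

A = 4πr² = 4π × (0.0196)² = 4.83×10^-3 m².
From P = σAT⁴, T = (P / σA)^(1/4) = (2620 / (5.67×10⁻⁸ × 4.83×10^-3))^(1/4).
T = (9.57×10^12)^(1/4) = 1760 K.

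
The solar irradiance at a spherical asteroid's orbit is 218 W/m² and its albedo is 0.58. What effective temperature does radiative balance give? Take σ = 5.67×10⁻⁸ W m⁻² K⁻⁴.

T ≈ 142 K

Power absorbed = (1−a)S·πR²; power emitted = 4πR²σT⁴. Equating and cancelling πR²:
T = ((1−a)S / 4σ)^(1/4) = (91.6 / (4 × 5.67×10⁻⁸))^(1/4) = (4.04×10^8)^(1/4).
T = 142 K.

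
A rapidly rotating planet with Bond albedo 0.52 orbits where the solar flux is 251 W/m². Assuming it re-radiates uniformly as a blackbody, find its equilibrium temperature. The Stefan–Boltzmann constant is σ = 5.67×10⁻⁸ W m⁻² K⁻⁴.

Power absorbed = (1−a)S·πR²; power emitted = 4πR²σT⁴. Equating and cancelling πR²:
T = ((1−a)S / 4σ)^(1/4) = (120 / (4 × 5.67×10⁻⁸))^(1/4) = (5.31×10^8)^(1/4).
T = 152 K.

T ≈ 152 K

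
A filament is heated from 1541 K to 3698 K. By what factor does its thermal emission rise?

P ∝ T⁴, so the ratio is (3698/1541)⁴ = (2.400)⁴ = 33.2.

ratio ≈ 33.2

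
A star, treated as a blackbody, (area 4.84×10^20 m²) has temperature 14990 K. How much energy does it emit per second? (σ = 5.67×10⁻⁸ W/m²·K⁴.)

P = σAT⁴ = 5.67×10⁻⁸ × 4.84×10^20 × (14990)⁴ = 5.67×10⁻⁸ × 4.84×10^20 × 5.05×10^16.
P = 1.39×10^30 W.

P ≈ 1.39×10^30 W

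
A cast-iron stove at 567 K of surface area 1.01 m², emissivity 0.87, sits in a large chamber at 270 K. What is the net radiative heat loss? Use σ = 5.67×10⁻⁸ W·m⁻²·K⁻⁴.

Q ≈ 4880 W

Q = εσA(T⁴ − T_s⁴). T⁴ − T_s⁴ = (567)⁴ − (270)⁴ = 1.03×10^11 − 5.31×10^9 = 9.80×10^10 K⁴.
Q = 0.87 × 5.67×10⁻⁸ × 1.01 × 9.80×10^10 = 4880 W.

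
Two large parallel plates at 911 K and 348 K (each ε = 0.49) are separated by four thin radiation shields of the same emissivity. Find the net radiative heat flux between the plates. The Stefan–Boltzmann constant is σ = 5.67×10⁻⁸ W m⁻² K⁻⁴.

Each of the 5 gaps contributes resistance (2/ε − 1) = 2/0.49 − 1 = 3.082; total = 15.41.
q = σ(T₁⁴ − T₂⁴) / 15.41 = 5.67×10⁻⁸ × 6.74×10^11 / 15.41 = 2480 W/m².

q ≈ 2480 W/m²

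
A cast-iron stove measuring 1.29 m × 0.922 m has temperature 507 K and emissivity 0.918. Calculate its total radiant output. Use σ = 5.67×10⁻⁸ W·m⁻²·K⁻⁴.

P ≈ 4090 W

A = 1.29 × 0.922 = 1.19 m².
P = εσAT⁴ = 0.918 × 5.67×10⁻⁸ × 1.19 × (507)⁴ = 0.918 × 5.67×10⁻⁸ × 1.19 × 6.61×10^10.
P = 4090 W.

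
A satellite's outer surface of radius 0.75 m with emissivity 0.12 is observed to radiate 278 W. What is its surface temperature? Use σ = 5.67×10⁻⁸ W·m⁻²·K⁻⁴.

T ≈ 276 K

A = 4πr² = 4π × (0.75)² = 7.07 m².
From P = εσAT⁴, T = (P / εσA)^(1/4) = (278 / (0.12 × 5.67×10⁻⁸ × 7.07))^(1/4).
T = (5.78×10^9)^(1/4) = 276 K.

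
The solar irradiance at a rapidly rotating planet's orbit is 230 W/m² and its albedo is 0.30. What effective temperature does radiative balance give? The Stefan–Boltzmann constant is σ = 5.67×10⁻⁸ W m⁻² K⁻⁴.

Power absorbed = (1−a)S·πR²; power emitted = 4πR²σT⁴. Equating and cancelling πR²:
T = ((1−a)S / 4σ)^(1/4) = (161 / (4 × 5.67×10⁻⁸))^(1/4) = (7.10×10^8)^(1/4).
T = 163 K.

T ≈ 163 K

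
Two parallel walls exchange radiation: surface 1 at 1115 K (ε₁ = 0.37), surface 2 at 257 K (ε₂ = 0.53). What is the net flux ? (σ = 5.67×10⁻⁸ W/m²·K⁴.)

For two large parallel gray plates, q = σ(T₁⁴ − T₂⁴) / (1/ε₁ + 1/ε₂ − 1).
1/ε₁ + 1/ε₂ − 1 = 1/0.37 + 1/0.53 − 1 = 3.589.
T₁⁴ − T₂⁴ = 1.55×10^12 − 4.36×10^9 = 1.54×10^12 K⁴.
q = 5.67×10⁻⁸ × 1.54×10^12 / 3.589 = 24300 W/m².

q ≈ 24300 W/m²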